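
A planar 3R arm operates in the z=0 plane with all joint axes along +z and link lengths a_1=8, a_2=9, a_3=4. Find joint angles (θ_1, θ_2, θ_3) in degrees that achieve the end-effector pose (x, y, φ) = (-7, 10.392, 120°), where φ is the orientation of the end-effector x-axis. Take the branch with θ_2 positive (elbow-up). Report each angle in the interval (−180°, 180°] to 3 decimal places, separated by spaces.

wrist centre = target − a_3·(cos φ, sin φ) = (-5.0000, 6.9279)
cos θ_2 = (72.9958−8²−9²)/(2·8·9) = -0.5000; θ_2 = 120.0019° (elbow-up)
β = atan2(6.9279,-5.0000) = 125.8187°; ψ = atan2(7.7941,3.4997) = 65.8187°
θ_1 = β − ψ = 60.0000°
θ_3 = φ − θ_1 − θ_2 = -60.0019° (wrapped to (-180°,180°])

60.000 120.002 -60.002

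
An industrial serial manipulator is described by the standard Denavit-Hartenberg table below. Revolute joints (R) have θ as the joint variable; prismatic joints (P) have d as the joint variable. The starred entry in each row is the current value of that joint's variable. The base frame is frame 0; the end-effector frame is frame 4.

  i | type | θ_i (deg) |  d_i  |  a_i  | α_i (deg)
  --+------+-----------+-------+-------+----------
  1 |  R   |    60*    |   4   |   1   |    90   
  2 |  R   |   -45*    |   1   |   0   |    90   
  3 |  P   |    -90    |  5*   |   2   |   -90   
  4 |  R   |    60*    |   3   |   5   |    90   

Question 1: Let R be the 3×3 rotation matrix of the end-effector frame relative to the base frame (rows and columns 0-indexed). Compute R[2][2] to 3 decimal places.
End-effector z-axis (col 2 of R) = (-0.9268,0.1268,-0.3536)
R[2][2] = -0.3536

-0.354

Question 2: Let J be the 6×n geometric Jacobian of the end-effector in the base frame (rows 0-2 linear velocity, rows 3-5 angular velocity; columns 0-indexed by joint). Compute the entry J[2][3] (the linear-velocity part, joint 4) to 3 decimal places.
1.768

axis z_3 = (0.3536,0.6124,-0.7071); lever o_n−o_3 = (0.4265,5.7388,0.9405)
cross product → J_v[:, 3] = (4.6339,-0.6341,1.7678)
J_ω[:, 3] = z_3
entry J[2][3] = 1.7678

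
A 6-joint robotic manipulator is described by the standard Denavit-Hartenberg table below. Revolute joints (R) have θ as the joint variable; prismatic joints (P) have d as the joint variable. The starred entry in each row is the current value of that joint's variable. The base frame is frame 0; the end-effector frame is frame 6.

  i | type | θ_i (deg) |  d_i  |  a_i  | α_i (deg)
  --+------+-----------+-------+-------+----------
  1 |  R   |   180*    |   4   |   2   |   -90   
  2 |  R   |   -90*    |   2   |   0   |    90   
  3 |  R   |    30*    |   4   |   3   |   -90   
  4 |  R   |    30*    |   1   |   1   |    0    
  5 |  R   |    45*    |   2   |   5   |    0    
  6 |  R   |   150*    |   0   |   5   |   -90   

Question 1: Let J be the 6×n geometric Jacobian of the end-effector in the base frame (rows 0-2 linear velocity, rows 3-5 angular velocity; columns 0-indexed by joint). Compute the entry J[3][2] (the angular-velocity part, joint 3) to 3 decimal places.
1.000

axis z_2 = (1.0000,-0.0000,0.0000); lever o_n−o_2 = (2.2059,-3.4104,-0.0931)
cross product → J_v[:, 2] = (0.0000,0.0931,-3.4104)
J_ω[:, 2] = z_2
entry J[3][2] = 1.0000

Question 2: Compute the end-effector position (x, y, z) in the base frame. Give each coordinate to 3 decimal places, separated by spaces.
after link 1: o_1 = (-2.0000, 0.0000, 4.0000)
after link 2: o_2 = (-2.0000, -2.0000, 4.0000)
after link 3: o_3 = (2.0000, -3.5000, 6.5981)
after link 4: o_4 = (1.5000, -4.7990, 6.8481)
after link 5: o_5 = (-3.3296, -7.1781, 6.9688)
after link 6: o_6 = (0.2059, -5.4104, 3.9069)

0.206 -5.410 3.907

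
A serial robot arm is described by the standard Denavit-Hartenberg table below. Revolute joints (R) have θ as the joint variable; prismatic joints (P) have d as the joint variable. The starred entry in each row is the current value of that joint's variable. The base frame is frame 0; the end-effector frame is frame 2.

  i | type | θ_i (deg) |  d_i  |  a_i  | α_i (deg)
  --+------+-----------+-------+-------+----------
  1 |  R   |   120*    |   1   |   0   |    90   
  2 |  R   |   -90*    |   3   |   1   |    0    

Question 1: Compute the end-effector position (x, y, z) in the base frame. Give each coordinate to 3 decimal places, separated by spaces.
2.598 1.500 0.000

after link 1: o_1 = (0.0000, 0.0000, 1.0000)
after link 2: o_2 = (2.5981, 1.5000, 0.0000)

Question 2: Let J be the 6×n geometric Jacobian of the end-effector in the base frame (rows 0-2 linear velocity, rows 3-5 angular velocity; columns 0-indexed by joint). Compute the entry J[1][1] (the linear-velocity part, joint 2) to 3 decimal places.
axis z_1 = (0.8660,0.5000,0.0000); lever o_n−o_1 = (2.5981,1.5000,-1.0000)
cross product → J_v[:, 1] = (-0.5000,0.8660,0.0000)
J_ω[:, 1] = z_1
entry J[1][1] = 0.8660

0.866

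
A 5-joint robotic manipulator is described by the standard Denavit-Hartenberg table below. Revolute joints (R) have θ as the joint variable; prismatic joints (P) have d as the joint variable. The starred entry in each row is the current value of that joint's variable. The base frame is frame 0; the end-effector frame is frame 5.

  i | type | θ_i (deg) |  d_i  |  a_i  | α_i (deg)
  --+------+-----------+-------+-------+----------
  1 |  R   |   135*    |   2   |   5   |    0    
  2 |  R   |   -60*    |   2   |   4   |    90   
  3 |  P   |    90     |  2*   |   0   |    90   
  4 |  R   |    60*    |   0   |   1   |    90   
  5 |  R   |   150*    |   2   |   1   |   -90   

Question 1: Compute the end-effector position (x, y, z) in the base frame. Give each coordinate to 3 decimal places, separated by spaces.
after link 1: o_1 = (-3.5355, 3.5355, 2.0000)
after link 2: o_2 = (-2.5003, 7.3992, 4.0000)
after link 3: o_3 = (-0.5684, 6.8816, 4.0000)
after link 4: o_4 = (0.2681, 6.6575, 4.5000)
after link 5: o_5 = (-1.2929, 7.5934, 5.7990)

-1.293 7.593 5.799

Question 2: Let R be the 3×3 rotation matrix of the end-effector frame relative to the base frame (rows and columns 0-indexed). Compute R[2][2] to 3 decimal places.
-0.250

End-effector z-axis (col 2 of R) = (-0.6424,-0.7244,-0.2500)
R[2][2] = -0.2500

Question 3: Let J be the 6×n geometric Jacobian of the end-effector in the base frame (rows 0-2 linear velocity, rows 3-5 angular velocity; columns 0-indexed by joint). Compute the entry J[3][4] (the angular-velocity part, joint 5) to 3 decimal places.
axis z_4 = (-0.4830,0.1294,0.8660); lever o_n−o_4 = (-1.5610,0.9359,1.2990)
cross product → J_v[:, 4] = (-0.6424,-0.7244,-0.2500)
J_ω[:, 4] = z_4
entry J[3][4] = -0.4830

-0.483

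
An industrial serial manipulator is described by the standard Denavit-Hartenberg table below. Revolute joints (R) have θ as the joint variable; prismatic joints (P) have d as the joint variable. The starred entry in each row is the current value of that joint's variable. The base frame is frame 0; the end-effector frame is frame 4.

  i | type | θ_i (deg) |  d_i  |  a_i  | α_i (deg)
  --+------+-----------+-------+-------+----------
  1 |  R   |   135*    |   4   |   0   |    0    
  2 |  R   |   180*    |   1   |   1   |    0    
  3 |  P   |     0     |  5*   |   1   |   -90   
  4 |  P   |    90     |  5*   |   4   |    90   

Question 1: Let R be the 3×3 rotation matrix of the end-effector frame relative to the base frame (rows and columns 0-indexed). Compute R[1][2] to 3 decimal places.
-0.707

End-effector z-axis (col 2 of R) = (0.7071,-0.7071,0.0000)
R[1][2] = -0.7071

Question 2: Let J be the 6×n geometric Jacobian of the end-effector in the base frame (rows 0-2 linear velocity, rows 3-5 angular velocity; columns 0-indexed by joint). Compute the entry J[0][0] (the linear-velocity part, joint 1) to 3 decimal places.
-2.121

axis z_0 = ẑ; lever o_n−o_0 = (4.9497,2.1213,6.0000)
cross product → J_v[:, 0] = (-2.1213,4.9497,0.0000)
J_ω[:, 0] = z_0
entry J[0][0] = -2.1213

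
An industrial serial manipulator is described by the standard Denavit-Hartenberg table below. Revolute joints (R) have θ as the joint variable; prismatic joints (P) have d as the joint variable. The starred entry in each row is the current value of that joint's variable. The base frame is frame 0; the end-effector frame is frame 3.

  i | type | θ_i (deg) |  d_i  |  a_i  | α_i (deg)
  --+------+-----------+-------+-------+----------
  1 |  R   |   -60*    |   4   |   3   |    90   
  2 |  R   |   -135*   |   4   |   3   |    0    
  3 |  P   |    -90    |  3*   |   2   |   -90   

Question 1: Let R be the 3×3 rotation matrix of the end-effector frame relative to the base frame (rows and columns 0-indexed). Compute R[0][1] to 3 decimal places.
0.866

End-effector y-axis (col 1 of R) = (0.8660,0.5000,-0.0000)
R[0][1] = 0.8660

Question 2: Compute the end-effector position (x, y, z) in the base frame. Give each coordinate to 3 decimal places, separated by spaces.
after link 1: o_1 = (1.5000, -2.5981, 4.0000)
after link 2: o_2 = (-3.0248, -2.7610, 1.8787)
after link 3: o_3 = (-6.3299, -3.0362, 3.2929)

-6.330 -3.036 3.293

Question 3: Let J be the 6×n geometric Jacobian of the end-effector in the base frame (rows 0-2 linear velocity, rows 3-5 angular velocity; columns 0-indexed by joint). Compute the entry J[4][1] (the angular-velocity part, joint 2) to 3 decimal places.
axis z_1 = (-0.8660,-0.5000,0.0000); lever o_n−o_1 = (-7.8299,-0.4381,-0.7071)
cross product → J_v[:, 1] = (0.3536,-0.6124,-3.5355)
J_ω[:, 1] = z_1
entry J[4][1] = -0.5000

-0.500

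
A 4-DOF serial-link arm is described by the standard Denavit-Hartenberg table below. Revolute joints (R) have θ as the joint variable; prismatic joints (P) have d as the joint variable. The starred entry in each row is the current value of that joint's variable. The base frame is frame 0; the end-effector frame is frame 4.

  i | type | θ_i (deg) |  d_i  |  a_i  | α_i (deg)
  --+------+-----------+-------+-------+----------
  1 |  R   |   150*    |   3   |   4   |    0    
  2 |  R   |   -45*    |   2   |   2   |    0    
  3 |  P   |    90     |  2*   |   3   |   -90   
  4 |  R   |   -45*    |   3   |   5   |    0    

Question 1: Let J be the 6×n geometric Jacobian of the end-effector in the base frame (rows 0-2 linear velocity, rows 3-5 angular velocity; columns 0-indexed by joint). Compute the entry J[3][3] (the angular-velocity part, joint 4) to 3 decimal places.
axis z_3 = (0.2588,-0.9659,0.0000); lever o_n−o_3 = (-2.6386,-3.8128,3.5355)
cross product → J_v[:, 3] = (-3.4151,-0.9151,-3.5355)
J_ω[:, 3] = z_3
entry J[3][3] = 0.2588

0.259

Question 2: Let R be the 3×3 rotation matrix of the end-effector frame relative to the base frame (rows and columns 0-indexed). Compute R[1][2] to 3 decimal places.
End-effector z-axis (col 2 of R) = (0.2588,-0.9659,0.0000)
R[1][2] = -0.9659

-0.966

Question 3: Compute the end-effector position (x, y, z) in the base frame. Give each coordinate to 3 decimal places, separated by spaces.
-9.518 -0.657 10.536

after link 1: o_1 = (-3.4641, 2.0000, 3.0000)
after link 2: o_2 = (-3.9817, 3.9319, 5.0000)
after link 3: o_3 = (-6.8795, 3.1554, 7.0000)
after link 4: o_4 = (-9.5181, -0.6574, 10.5355)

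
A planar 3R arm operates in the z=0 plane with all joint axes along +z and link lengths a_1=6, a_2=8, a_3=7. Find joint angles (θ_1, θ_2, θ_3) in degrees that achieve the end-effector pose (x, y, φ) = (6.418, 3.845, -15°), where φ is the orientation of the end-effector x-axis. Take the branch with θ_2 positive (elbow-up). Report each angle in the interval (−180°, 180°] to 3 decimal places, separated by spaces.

6.945 135.001 -156.946

wrist centre = target − a_3·(cos φ, sin φ) = (-0.3435, 5.6567)
cos θ_2 = (32.1166−6²−8²)/(2·6·8) = -0.7071; θ_2 = 135.0010° (elbow-up)
β = atan2(5.6567,-0.3435) = 93.4748°; ψ = atan2(5.6568,0.3431) = 86.5296°
θ_1 = β − ψ = 6.9452°
θ_3 = φ − θ_1 − θ_2 = -156.9462° (wrapped to (-180°,180°])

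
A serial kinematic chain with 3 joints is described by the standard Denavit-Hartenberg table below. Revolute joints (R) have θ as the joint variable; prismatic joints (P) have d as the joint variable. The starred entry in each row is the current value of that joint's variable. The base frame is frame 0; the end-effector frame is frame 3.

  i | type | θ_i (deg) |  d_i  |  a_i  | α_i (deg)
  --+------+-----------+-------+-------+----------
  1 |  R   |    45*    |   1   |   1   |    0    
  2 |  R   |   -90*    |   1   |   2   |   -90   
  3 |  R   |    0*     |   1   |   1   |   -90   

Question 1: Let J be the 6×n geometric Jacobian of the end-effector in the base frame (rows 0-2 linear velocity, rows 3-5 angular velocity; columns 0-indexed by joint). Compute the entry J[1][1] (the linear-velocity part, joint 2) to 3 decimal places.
2.828

axis z_1 = (0.0000,0.0000,1.0000); lever o_n−o_1 = (2.8284,-1.4142,1.0000)
cross product → J_v[:, 1] = (1.4142,2.8284,-0.0000)
J_ω[:, 1] = z_1
entry J[1][1] = 2.8284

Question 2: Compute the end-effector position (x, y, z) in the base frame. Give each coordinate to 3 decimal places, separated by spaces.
3.536 -0.707 2.000

after link 1: o_1 = (0.7071, 0.7071, 1.0000)
after link 2: o_2 = (2.1213, -0.7071, 2.0000)
after link 3: o_3 = (3.5355, -0.7071, 2.0000)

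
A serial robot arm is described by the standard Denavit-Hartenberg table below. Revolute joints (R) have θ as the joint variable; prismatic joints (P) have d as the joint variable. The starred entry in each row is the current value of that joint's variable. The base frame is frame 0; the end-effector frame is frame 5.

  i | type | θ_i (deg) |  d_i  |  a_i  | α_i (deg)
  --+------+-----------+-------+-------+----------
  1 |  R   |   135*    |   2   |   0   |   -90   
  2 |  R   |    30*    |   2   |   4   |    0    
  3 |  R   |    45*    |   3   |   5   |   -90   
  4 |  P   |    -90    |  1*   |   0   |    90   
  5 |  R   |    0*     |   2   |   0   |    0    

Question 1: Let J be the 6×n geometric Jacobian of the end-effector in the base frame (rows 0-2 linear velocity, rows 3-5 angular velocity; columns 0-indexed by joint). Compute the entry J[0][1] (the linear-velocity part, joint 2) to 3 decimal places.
axis z_1 = (-0.7071,-0.7071,0.0000); lever o_n−o_1 = (-5.8510,-1.2200,-5.1566)
cross product → J_v[:, 1] = (3.6463,-3.6463,-3.2746)
J_ω[:, 1] = z_1
entry J[0][1] = 3.6463

3.646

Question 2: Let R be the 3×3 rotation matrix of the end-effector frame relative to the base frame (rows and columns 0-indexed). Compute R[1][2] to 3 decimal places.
End-effector z-axis (col 2 of R) = (0.1830,-0.1830,0.9659)
R[1][2] = -0.1830

-0.183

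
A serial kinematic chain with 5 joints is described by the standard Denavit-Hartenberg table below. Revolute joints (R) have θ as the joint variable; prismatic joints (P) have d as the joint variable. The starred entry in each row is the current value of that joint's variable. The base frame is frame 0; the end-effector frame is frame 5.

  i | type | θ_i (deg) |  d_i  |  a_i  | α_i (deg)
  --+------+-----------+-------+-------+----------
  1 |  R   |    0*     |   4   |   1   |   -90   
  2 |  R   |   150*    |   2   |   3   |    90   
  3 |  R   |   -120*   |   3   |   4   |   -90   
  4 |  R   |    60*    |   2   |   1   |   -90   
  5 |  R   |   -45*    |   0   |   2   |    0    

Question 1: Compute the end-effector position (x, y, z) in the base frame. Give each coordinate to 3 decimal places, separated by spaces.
-1.449 -4.217 1.536

after link 1: o_1 = (1.0000, 0.0000, 4.0000)
after link 2: o_2 = (-1.5981, 2.0000, 2.5000)
after link 3: o_3 = (1.6340, -1.4641, 0.9019)
after link 4: o_4 = (-0.0825, -2.8971, 0.9109)
after link 5: o_5 = (-1.4494, -4.2166, 1.5360)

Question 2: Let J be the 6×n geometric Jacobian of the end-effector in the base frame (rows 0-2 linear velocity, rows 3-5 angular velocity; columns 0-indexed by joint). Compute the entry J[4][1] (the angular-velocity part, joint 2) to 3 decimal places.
1.000

axis z_1 = (0.0000,1.0000,0.0000); lever o_n−o_1 = (-2.4494,-4.2166,-2.4640)
cross product → J_v[:, 1] = (-2.4640,-0.0000,2.4494)
J_ω[:, 1] = z_1
entry J[4][1] = 1.0000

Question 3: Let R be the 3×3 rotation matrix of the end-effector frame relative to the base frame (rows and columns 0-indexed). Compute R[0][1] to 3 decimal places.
0.377

End-effector y-axis (col 1 of R) = (0.3772,0.0474,0.9249)
R[0][1] = 0.3772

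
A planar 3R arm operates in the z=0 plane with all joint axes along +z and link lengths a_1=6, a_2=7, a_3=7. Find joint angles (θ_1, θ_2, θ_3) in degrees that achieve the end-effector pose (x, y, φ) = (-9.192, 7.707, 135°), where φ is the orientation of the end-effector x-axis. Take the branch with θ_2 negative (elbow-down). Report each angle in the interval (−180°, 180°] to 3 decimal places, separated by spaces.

wrist centre = target − a_3·(cos φ, sin φ) = (-4.2423, 2.7573)
cos θ_2 = (25.5991−6²−7²)/(2·6·7) = -0.7072; θ_2 = -135.0037° (elbow-down)
β = atan2(2.7573,-4.2423) = 146.9781°; ψ = atan2(-4.9494,1.0499) = -78.0233°
θ_1 = β − ψ = 225.0014°
θ_3 = φ − θ_1 − θ_2 = 45.0023° (wrapped to (-180°,180°])

-134.999 -135.004 45.002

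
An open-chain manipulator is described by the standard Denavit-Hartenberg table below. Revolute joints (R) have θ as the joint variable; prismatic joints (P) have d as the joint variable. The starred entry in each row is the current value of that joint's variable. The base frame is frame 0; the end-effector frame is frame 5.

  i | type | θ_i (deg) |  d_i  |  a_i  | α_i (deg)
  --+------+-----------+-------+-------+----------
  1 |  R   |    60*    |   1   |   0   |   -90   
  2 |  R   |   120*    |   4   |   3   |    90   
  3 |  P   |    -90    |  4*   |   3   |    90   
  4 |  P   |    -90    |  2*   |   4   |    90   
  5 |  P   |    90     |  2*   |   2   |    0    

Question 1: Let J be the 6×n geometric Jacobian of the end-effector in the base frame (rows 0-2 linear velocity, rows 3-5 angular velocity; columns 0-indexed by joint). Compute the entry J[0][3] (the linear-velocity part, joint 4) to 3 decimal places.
prismatic axis z_3 = (0.2500,0.4330,0.8660)
J_v[:, 3] = z_3; J_ω[:, 3] = (0,0,0)
entry J[0][3] = 0.2500

0.250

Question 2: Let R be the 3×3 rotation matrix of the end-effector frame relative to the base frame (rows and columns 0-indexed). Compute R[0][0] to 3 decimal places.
0.250

End-effector x-axis (col 0 of R) = (0.2500,0.4330,0.8660)
R[0][0] = 0.2500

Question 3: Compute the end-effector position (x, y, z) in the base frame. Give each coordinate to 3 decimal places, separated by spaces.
after link 1: o_1 = (0.0000, 0.0000, 1.0000)
after link 2: o_2 = (-4.2141, 0.7010, -1.5981)
after link 3: o_3 = (0.1160, 2.2010, -3.5981)
after link 4: o_4 = (-1.1160, 0.0670, 0.1340)
after link 5: o_5 = (-2.3481, 1.9330, 1.8660)

-2.348 1.933 1.866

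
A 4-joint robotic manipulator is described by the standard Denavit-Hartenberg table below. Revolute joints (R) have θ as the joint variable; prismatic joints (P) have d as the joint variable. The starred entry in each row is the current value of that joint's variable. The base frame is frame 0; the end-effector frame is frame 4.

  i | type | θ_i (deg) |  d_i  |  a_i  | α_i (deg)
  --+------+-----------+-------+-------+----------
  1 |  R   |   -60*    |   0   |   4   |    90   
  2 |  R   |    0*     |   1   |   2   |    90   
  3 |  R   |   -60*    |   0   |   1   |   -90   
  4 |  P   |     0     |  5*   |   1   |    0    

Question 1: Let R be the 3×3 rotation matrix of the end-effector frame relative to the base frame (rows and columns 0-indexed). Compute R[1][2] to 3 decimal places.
End-effector z-axis (col 2 of R) = (-0.0000,-1.0000,0.0000)
R[1][2] = -1.0000

-1.000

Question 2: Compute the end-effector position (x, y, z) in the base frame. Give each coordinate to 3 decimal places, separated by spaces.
4.134 -10.696 -0.000

after link 1: o_1 = (2.0000, -3.4641, 0.0000)
after link 2: o_2 = (2.1340, -5.6962, 0.0000)
after link 3: o_3 = (3.1340, -5.6962, -0.0000)
after link 4: o_4 = (4.1340, -10.6962, -0.0000)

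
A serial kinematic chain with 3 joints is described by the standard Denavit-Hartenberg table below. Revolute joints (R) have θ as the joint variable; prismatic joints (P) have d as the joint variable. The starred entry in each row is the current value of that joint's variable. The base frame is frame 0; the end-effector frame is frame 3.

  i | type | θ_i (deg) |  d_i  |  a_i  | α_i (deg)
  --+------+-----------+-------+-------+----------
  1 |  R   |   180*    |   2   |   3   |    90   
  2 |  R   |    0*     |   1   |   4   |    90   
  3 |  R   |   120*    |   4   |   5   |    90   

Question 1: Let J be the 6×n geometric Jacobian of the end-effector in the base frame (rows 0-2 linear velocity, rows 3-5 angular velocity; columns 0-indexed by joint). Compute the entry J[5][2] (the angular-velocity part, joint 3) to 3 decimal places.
axis z_2 = (0.0000,0.0000,-1.0000); lever o_n−o_2 = (2.5000,4.3301,-4.0000)
cross product → J_v[:, 2] = (4.3301,-2.5000,-0.0000)
J_ω[:, 2] = z_2
entry J[5][2] = -1.0000

-1.000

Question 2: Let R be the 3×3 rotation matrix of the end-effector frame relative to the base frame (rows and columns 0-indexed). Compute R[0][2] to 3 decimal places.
End-effector z-axis (col 2 of R) = (-0.8660,0.5000,-0.0000)
R[0][2] = -0.8660

-0.866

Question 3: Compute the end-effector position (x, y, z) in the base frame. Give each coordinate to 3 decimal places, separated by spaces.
-4.500 5.330 -2.000

after link 1: o_1 = (-3.0000, 0.0000, 2.0000)
after link 2: o_2 = (-7.0000, 1.0000, 2.0000)
after link 3: o_3 = (-4.5000, 5.3301, -2.0000)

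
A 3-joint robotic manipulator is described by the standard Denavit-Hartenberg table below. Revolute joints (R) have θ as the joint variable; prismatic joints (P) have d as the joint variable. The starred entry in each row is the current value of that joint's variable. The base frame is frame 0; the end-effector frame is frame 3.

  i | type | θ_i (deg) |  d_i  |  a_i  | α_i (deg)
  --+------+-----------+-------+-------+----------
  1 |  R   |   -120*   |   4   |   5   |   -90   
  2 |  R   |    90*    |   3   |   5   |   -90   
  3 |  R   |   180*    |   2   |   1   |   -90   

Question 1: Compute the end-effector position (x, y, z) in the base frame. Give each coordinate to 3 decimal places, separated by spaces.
after link 1: o_1 = (-2.5000, -4.3301, 4.0000)
after link 2: o_2 = (0.0981, -5.8301, -1.0000)
after link 3: o_3 = (1.0981, -4.0981, 0.0000)

1.098 -4.098 0.000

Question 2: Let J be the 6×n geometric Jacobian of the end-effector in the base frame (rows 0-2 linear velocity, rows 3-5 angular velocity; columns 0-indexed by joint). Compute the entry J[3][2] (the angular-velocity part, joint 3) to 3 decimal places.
0.500

axis z_2 = (0.5000,0.8660,-0.0000); lever o_n−o_2 = (1.0000,1.7321,1.0000)
cross product → J_v[:, 2] = (0.8660,-0.5000,0.0000)
J_ω[:, 2] = z_2
entry J[3][2] = 0.5000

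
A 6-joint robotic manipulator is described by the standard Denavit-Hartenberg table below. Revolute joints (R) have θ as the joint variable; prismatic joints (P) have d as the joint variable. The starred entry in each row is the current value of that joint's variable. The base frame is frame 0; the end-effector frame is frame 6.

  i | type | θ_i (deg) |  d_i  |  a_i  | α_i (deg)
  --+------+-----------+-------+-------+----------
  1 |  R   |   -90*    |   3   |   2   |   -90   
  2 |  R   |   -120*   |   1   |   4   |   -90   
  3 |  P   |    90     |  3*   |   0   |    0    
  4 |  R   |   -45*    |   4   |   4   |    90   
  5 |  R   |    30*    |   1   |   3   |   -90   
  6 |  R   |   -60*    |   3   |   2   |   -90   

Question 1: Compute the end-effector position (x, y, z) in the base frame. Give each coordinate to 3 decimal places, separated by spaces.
after link 1: o_1 = (0.0000, -2.0000, 3.0000)
after link 2: o_2 = (1.0000, -0.0000, 6.4641)
after link 3: o_3 = (1.0000, -2.5981, 7.9641)
after link 4: o_4 = (-1.8284, -4.6480, 12.4136)
after link 5: o_5 = (-2.9584, -4.6749, 15.3670)
after link 6: o_6 = (-1.2854, -6.9697, 17.5884)

-1.285 -6.970 17.588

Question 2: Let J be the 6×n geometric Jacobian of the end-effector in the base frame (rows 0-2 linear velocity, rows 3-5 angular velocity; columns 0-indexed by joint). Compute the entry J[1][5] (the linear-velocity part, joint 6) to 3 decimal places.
-0.573

axis z_5 = (0.3536,-0.9268,0.1268); lever o_n−o_5 = (1.6730,-2.2948,2.2215)
cross product → J_v[:, 5] = (-1.7678,-0.5732,0.7392)
J_ω[:, 5] = z_5
entry J[1][5] = -0.5732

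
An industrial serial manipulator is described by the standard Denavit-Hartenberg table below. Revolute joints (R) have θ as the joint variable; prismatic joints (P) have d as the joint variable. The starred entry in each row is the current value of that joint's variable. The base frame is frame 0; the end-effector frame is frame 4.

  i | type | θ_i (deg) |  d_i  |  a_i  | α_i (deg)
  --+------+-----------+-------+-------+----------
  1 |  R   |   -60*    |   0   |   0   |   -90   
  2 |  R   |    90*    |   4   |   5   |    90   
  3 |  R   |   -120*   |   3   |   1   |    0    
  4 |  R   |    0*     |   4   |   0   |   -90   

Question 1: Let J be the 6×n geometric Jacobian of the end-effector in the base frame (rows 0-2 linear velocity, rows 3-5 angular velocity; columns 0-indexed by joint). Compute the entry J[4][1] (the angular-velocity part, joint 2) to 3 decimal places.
axis z_1 = (0.8660,0.5000,0.0000); lever o_n−o_1 = (6.2141,-4.4952,-4.5000)
cross product → J_v[:, 1] = (-2.2500,3.8971,-7.0000)
J_ω[:, 1] = z_1
entry J[4][1] = 0.5000

0.500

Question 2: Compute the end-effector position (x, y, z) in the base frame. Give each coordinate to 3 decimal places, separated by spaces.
after link 1: o_1 = (0.0000, 0.0000, 0.0000)
after link 2: o_2 = (3.4641, 2.0000, -5.0000)
after link 3: o_3 = (4.2141, -1.0311, -4.5000)
after link 4: o_4 = (6.2141, -4.4952, -4.5000)

6.214 -4.495 -4.500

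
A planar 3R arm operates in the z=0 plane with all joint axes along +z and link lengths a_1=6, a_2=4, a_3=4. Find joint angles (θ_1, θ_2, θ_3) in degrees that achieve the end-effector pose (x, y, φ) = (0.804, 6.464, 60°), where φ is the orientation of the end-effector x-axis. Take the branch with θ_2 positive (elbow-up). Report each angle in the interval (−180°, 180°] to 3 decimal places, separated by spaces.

wrist centre = target − a_3·(cos φ, sin φ) = (-1.1960, 2.9999)
cos θ_2 = (10.4298−6²−4²)/(2·6·4) = -0.8660; θ_2 = 150.0023° (elbow-up)
β = atan2(2.9999,-1.1960) = 111.7362°; ψ = atan2(1.9999,2.5358) = 38.2609°
θ_1 = β − ψ = 73.4753°
θ_3 = φ − θ_1 − θ_2 = -163.4776° (wrapped to (-180°,180°])

73.475 150.002 -163.478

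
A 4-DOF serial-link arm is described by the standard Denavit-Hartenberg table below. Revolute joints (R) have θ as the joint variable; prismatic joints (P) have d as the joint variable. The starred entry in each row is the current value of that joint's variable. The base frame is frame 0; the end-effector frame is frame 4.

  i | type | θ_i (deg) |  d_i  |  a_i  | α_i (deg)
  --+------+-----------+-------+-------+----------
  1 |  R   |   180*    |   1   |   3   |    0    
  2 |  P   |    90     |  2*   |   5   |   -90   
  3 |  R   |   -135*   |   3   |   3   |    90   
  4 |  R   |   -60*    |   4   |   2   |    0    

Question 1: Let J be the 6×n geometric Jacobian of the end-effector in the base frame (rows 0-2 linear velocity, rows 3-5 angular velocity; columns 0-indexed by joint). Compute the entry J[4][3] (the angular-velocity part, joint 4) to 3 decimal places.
0.707

axis z_3 = (0.0000,0.7071,-0.7071); lever o_n−o_3 = (-1.7321,3.5355,-2.1213)
cross product → J_v[:, 3] = (1.0000,1.2247,1.2247)
J_ω[:, 3] = z_3
entry J[4][3] = 0.7071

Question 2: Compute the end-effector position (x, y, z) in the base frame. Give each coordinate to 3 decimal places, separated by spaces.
-1.732 0.657 3.000

after link 1: o_1 = (-3.0000, 0.0000, 1.0000)
after link 2: o_2 = (-3.0000, -5.0000, 3.0000)
after link 3: o_3 = (-0.0000, -2.8787, 5.1213)
after link 4: o_4 = (-1.7321, 0.6569, 3.0000)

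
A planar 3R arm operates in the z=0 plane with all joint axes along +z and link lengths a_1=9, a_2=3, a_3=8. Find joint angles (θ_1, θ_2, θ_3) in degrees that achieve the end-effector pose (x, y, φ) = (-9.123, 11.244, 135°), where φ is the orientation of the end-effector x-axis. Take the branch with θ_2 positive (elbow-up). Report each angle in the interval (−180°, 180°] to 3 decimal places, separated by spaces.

wrist centre = target − a_3·(cos φ, sin φ) = (-3.4661, 5.5871)
cos θ_2 = (43.2304−9²−3²)/(2·9·3) = -0.8661; θ_2 = 150.0091° (elbow-up)
β = atan2(5.5871,-3.4661) = 121.8146°; ψ = atan2(1.4996,6.4017) = 13.1838°
θ_1 = β − ψ = 108.6308°
θ_3 = φ − θ_1 − θ_2 = -123.6399° (wrapped to (-180°,180°])

108.631 150.009 -123.640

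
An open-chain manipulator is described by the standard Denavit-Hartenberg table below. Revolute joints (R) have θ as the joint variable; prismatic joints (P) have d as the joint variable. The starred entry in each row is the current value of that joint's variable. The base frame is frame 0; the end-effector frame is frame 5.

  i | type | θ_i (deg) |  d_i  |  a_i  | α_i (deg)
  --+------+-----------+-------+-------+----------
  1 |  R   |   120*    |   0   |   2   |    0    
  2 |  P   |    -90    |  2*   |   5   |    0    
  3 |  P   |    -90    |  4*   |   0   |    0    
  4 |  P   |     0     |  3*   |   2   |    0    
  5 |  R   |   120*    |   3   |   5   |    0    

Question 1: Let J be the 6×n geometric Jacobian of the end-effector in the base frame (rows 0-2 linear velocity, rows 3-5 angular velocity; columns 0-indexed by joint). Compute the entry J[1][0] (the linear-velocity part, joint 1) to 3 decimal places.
6.830

axis z_0 = ẑ; lever o_n−o_0 = (6.8301,6.8301,12.0000)
cross product → J_v[:, 0] = (-6.8301,6.8301,0.0000)
J_ω[:, 0] = z_0
entry J[1][0] = 6.8301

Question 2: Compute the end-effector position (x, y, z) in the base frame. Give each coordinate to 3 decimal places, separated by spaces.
6.830 6.830 12.000

after link 1: o_1 = (-1.0000, 1.7321, 0.0000)
after link 2: o_2 = (3.3301, 4.2321, 2.0000)
after link 3: o_3 = (3.3301, 4.2321, 6.0000)
after link 4: o_4 = (4.3301, 2.5000, 9.0000)
after link 5: o_5 = (6.8301, 6.8301, 12.0000)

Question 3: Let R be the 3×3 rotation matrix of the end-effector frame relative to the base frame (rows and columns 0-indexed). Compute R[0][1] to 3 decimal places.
End-effector y-axis (col 1 of R) = (-0.8660,0.5000,0.0000)
R[0][1] = -0.8660

-0.866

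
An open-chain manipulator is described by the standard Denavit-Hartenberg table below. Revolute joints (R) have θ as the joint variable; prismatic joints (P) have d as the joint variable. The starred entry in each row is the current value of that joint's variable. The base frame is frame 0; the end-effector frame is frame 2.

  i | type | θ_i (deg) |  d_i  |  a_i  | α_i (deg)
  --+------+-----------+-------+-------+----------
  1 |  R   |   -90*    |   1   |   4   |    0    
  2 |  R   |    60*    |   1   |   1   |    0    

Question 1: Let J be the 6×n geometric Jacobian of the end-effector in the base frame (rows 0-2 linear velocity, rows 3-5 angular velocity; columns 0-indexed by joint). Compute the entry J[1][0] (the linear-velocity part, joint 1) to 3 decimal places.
0.866

axis z_0 = ẑ; lever o_n−o_0 = (0.8660,-4.5000,2.0000)
cross product → J_v[:, 0] = (4.5000,0.8660,-0.0000)
J_ω[:, 0] = z_0
entry J[1][0] = 0.8660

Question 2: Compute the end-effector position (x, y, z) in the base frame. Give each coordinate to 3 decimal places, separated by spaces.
0.866 -4.500 2.000

after link 1: o_1 = (0.0000, -4.0000, 1.0000)
after link 2: o_2 = (0.8660, -4.5000, 2.0000)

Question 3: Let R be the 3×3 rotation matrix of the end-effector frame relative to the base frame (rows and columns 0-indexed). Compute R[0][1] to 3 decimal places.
0.500

End-effector y-axis (col 1 of R) = (0.5000,0.8660,0.0000)
R[0][1] = 0.5000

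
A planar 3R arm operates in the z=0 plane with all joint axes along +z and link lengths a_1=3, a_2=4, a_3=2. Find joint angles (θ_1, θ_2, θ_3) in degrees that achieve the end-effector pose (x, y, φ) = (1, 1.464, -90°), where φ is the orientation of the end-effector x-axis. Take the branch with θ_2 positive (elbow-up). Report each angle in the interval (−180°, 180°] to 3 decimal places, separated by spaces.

wrist centre = target − a_3·(cos φ, sin φ) = (1.0000, 3.4640)
cos θ_2 = (12.9993−3²−4²)/(2·3·4) = -0.5000; θ_2 = 120.0019° (elbow-up)
β = atan2(3.4640,1.0000) = 73.8974°; ψ = atan2(3.4640,0.9999) = 73.8994°
θ_1 = β − ψ = -0.0019°
θ_3 = φ − θ_1 − θ_2 = 150.0000° (wrapped to (-180°,180°])

-0.002 120.002 150.000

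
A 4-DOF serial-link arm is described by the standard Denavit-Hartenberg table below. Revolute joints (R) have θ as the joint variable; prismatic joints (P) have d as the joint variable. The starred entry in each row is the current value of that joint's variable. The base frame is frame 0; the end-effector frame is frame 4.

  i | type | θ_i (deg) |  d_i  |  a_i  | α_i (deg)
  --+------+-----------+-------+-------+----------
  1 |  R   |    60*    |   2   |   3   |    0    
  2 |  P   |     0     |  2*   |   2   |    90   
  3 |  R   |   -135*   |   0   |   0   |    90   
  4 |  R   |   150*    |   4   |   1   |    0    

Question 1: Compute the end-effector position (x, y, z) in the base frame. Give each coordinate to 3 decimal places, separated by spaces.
after link 1: o_1 = (1.5000, 2.5981, 2.0000)
after link 2: o_2 = (2.5000, 4.3301, 4.0000)
after link 3: o_3 = (2.5000, 4.3301, 4.0000)
after link 4: o_4 = (1.8250, 2.1610, 7.4408)

1.825 2.161 7.441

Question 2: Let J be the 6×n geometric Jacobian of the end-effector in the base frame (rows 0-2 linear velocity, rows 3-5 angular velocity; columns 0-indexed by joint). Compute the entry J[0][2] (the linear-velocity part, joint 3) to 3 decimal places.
axis z_2 = (0.8660,-0.5000,0.0000); lever o_n−o_2 = (-0.6750,-2.1692,3.4408)
cross product → J_v[:, 2] = (-1.7204,-2.9798,-2.2161)
J_ω[:, 2] = z_2
entry J[0][2] = -1.7204

-1.720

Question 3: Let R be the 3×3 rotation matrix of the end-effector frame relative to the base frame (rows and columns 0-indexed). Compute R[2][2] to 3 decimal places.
0.707

End-effector z-axis (col 2 of R) = (-0.3536,-0.6124,0.7071)
R[2][2] = 0.7071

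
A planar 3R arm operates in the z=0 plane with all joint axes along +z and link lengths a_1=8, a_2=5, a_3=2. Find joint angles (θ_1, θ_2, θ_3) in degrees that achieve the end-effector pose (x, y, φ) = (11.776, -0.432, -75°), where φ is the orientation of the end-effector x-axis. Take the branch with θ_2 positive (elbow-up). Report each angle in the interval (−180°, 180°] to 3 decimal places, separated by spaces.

wrist centre = target − a_3·(cos φ, sin φ) = (11.2584, 1.4999)
cos θ_2 = (129.0003−8²−5²)/(2·8·5) = 0.5000; θ_2 = 59.9998° (elbow-up)
β = atan2(1.4999,11.2584) = 7.5883°; ψ = atan2(4.3301,10.5000) = 22.4108°
θ_1 = β − ψ = -14.8225°
θ_3 = φ − θ_1 − θ_2 = -120.1773° (wrapped to (-180°,180°])

-14.823 60.000 -120.177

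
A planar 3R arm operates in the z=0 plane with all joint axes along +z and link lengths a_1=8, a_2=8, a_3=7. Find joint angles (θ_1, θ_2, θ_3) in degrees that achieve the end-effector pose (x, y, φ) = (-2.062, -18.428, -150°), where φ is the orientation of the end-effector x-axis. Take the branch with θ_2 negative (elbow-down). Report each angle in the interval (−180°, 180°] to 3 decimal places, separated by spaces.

wrist centre = target − a_3·(cos φ, sin φ) = (4.0002, -14.9280)
cos θ_2 = (238.8466−8²−8²)/(2·8·8) = 0.8660; θ_2 = -30.0042° (elbow-down)
β = atan2(-14.9280,4.0002) = -74.9992°; ψ = atan2(-4.0005,14.9279) = -15.0021°
θ_1 = β − ψ = -59.9971°
θ_3 = φ − θ_1 − θ_2 = -59.9988° (wrapped to (-180°,180°])

-59.997 -30.004 -59.999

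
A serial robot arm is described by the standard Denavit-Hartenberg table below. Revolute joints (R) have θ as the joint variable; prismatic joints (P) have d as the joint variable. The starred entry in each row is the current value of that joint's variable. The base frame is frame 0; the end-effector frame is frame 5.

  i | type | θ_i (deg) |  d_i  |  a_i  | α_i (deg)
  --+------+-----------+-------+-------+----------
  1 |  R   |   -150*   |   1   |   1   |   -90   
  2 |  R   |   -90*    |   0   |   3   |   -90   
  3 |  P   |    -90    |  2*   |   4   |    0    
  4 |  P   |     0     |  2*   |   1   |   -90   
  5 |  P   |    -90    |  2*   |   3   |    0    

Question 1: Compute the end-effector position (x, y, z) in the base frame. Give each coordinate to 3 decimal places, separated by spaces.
-4.428 -8.330 6.000

after link 1: o_1 = (-0.8660, -0.5000, 1.0000)
after link 2: o_2 = (-0.8660, -0.5000, 4.0000)
after link 3: o_3 = (-0.5981, -4.9641, 4.0000)
after link 4: o_4 = (-1.8301, -6.8301, 4.0000)
after link 5: o_5 = (-4.4282, -8.3301, 6.0000)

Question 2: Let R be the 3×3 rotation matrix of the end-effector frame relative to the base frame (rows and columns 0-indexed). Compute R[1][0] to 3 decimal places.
-0.500

End-effector x-axis (col 0 of R) = (-0.8660,-0.5000,-0.0000)
R[1][0] = -0.5000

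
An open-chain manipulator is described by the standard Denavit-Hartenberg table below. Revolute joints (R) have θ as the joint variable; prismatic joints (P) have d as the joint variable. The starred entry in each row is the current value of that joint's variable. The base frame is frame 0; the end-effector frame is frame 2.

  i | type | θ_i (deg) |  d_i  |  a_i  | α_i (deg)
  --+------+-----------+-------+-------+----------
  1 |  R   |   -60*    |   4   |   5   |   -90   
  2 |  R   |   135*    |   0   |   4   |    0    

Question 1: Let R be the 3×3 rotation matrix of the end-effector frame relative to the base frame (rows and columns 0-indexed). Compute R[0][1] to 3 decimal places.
End-effector y-axis (col 1 of R) = (-0.3536,0.6124,0.7071)
R[0][1] = -0.3536

-0.354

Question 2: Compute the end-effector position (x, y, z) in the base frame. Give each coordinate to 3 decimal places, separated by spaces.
1.086 -1.881 1.172

after link 1: o_1 = (2.5000, -4.3301, 4.0000)
after link 2: o_2 = (1.0858, -1.8806, 1.1716)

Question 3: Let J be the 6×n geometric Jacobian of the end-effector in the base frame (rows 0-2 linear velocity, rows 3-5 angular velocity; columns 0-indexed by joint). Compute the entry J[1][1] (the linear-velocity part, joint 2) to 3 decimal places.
2.449

axis z_1 = (0.8660,0.5000,0.0000); lever o_n−o_1 = (-1.4142,2.4495,-2.8284)
cross product → J_v[:, 1] = (-1.4142,2.4495,2.8284)
J_ω[:, 1] = z_1
entry J[1][1] = 2.4495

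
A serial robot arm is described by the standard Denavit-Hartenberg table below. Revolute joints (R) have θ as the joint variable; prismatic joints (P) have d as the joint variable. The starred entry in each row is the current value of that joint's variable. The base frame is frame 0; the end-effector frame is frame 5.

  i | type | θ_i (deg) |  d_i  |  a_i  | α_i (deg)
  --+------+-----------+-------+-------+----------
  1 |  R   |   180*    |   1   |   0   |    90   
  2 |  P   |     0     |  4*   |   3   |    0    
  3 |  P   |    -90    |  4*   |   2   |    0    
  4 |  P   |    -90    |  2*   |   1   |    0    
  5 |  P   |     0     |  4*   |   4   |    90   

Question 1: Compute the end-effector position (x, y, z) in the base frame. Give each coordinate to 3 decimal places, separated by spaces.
2.000 14.000 -1.000

after link 1: o_1 = (0.0000, 0.0000, 1.0000)
after link 2: o_2 = (-3.0000, 4.0000, 1.0000)
after link 3: o_3 = (-3.0000, 8.0000, -1.0000)
after link 4: o_4 = (-2.0000, 10.0000, -1.0000)
after link 5: o_5 = (2.0000, 14.0000, -1.0000)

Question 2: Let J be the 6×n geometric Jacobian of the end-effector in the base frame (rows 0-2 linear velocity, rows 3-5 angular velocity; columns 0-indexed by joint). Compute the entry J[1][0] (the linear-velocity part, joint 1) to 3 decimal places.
axis z_0 = ẑ; lever o_n−o_0 = (2.0000,14.0000,-1.0000)
cross product → J_v[:, 0] = (-14.0000,2.0000,0.0000)
J_ω[:, 0] = z_0
entry J[1][0] = 2.0000

2.000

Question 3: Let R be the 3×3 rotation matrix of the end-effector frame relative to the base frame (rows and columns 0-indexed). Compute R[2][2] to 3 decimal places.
End-effector z-axis (col 2 of R) = (0.0000,-0.0000,1.0000)
R[2][2] = 1.0000

1.000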